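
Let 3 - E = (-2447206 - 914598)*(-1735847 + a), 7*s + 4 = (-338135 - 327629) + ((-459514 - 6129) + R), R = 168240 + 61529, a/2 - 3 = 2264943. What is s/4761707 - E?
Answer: -44726864593230020187/4761707 ≈ -9.3930e+12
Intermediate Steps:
a = 4529892 (a = 6 + 2*2264943 = 6 + 4529886 = 4529892)
R = 229769
s = -128806 (s = -4/7 + ((-338135 - 327629) + ((-459514 - 6129) + 229769))/7 = -4/7 + (-665764 + (-465643 + 229769))/7 = -4/7 + (-665764 - 235874)/7 = -4/7 + (⅐)*(-901638) = -4/7 - 901638/7 = -128806)
E = 9393031657183 (E = 3 - (-2447206 - 914598)*(-1735847 + 4529892) = 3 - (-3361804)*2794045 = 3 - 1*(-9393031657180) = 3 + 9393031657180 = 9393031657183)
s/4761707 - E = -128806/4761707 - 1*9393031657183 = -128806*1/4761707 - 9393031657183 = -128806/4761707 - 9393031657183 = -44726864593230020187/4761707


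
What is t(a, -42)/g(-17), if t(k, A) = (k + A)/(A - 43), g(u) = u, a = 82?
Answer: 8/289 ≈ 0.027682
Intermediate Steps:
t(k, A) = (A + k)/(-43 + A)
t(a, -42)/g(-17) = ((-42 + 82)/(-43 - 42))/(-17) = (40/(-85))*(-1/17) = -1/85*40*(-1/17) = -8/17*(-1/17) = 8/289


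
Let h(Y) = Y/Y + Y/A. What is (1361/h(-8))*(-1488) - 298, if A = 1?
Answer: 2023082/7 ≈ 2.8901e+5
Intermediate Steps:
h(Y) = 1 + Y (h(Y) = Y/Y + Y/1 = 1 + Y*1 = 1 + Y)
(1361/h(-8))*(-1488) - 298 = (1361/(1 - 8))*(-1488) - 298 = (1361/(-7))*(-1488) - 298 = (1361*(-⅐))*(-1488) - 298 = -1361/7*(-1488) - 298 = 2025168/7 - 298 = 2023082/7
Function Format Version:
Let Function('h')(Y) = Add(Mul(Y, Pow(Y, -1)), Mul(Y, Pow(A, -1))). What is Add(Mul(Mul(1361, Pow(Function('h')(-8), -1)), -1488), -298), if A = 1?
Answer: Rational(2023082, 7) ≈ 2.8901e+5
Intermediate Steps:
Function('h')(Y) = Add(1, Y) (Function('h')(Y) = Add(Mul(Y, Pow(Y, -1)), Mul(Y, Pow(1, -1))) = Add(1, Mul(Y, 1)) = Add(1, Y))
Add(Mul(Mul(1361, Pow(Function('h')(-8), -1)), -1488), -298) = Add(Mul(Mul(1361, Pow(Add(1, -8), -1)), -1488), -298) = Add(Mul(Mul(1361, Pow(-7, -1)), -1488), -298) = Add(Mul(Mul(1361, Rational(-1, 7)), -1488), -298) = Add(Mul(Rational(-1361, 7), -1488), -298) = Add(Rational(2025168, 7), -298) = Rational(2023082, 7)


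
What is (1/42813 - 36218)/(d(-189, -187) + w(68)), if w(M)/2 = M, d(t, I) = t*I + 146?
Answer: -1550601233/1525213125 ≈ -1.0166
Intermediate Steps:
d(t, I) = 146 + I*t (d(t, I) = I*t + 146 = 146 + I*t)
w(M) = 2*M
(1/42813 - 36218)/(d(-189, -187) + w(68)) = (1/42813 - 36218)/((146 - 187*(-189)) + 2*68) = (1/42813 - 36218)/((146 + 35343) + 136) = -1550601233/(42813*(35489 + 136)) = -1550601233/42813/35625 = -1550601233/42813*1/35625 = -1550601233/1525213125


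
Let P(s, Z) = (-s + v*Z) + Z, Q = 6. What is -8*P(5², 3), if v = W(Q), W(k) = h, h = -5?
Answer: 296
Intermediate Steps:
W(k) = -5
v = -5
P(s, Z) = -s - 4*Z (P(s, Z) = (-s - 5*Z) + Z = -s - 4*Z)
-8*P(5², 3) = -8*(-1*5² - 4*3) = -8*(-1*25 - 12) = -8*(-25 - 12) = -8*(-37) = 296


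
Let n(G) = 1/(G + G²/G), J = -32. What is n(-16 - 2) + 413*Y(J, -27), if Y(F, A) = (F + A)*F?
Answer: 28070783/36 ≈ 7.7974e+5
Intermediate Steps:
n(G) = 1/(2*G) (n(G) = 1/(G + G) = 1/(2*G))
Y(F, A) = F*(A + F) (Y(F, A) = (A + F)*F = F*(A + F))
n(-16 - 2) + 413*Y(J, -27) = 1/(2*(-16 - 2)) + 413*(-32*(-27 - 32)) = (½)/(-18) + 413*(-32*(-59)) = (½)*(-1/18) + 413*1888 = -1/36 + 779744 = 28070783/36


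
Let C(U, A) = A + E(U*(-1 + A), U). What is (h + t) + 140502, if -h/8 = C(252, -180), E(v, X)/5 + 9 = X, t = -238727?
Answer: -106505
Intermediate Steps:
E(v, X) = -45 + 5*X
C(U, A) = -45 + A + 5*U (C(U, A) = A + (-45 + 5*U) = -45 + A + 5*U)
h = -8280 (h = -8*(-45 - 180 + 5*252) = -8*(-45 - 180 + 1260) = -8*1035 = -8280)
(h + t) + 140502 = (-8280 - 238727) + 140502 = -247007 + 140502 = -106505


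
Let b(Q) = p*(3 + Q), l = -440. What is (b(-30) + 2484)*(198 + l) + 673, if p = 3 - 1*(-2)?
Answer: -567785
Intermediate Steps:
p = 5 (p = 3 + 2 = 5)
b(Q) = 15 + 5*Q (b(Q) = 5*(3 + Q) = 15 + 5*Q)
(b(-30) + 2484)*(198 + l) + 673 = ((15 + 5*(-30)) + 2484)*(198 - 440) + 673 = ((15 - 150) + 2484)*(-242) + 673 = (-135 + 2484)*(-242) + 673 = 2349*(-242) + 673 = -568458 + 673 = -567785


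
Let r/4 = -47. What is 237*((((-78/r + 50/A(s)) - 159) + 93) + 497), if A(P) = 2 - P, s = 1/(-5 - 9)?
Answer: 294315369/2726 ≈ 1.0797e+5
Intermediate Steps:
r = -188 (r = 4*(-47) = -188)
s = -1/14 (s = 1/(-14) = -1/14 ≈ -0.071429)
237*((((-78/r + 50/A(s)) - 159) + 93) + 497) = 237*((((-78/(-188) + 50/(2 - 1*(-1/14))) - 159) + 93) + 497) = 237*((((-78*(-1/188) + 50/(2 + 1/14)) - 159) + 93) + 497) = 237*((((39/94 + 50/(29/14)) - 159) + 93) + 497) = 237*((((39/94 + 50*(14/29)) - 159) + 93) + 497) = 237*((((39/94 + 700/29) - 159) + 93) + 497) = 237*(((66931/2726 - 159) + 93) + 497) = 237*((-366503/2726 + 93) + 497) = 237*(-112985/2726 + 497) = 237*(1241837/2726) = 294315369/2726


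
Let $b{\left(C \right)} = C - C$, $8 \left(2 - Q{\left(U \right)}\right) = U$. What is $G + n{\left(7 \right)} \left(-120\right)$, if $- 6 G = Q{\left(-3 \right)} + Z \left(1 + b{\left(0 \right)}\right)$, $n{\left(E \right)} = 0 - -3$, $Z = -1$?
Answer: $- \frac{17291}{48} \approx -360.23$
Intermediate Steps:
$Q{\left(U \right)} = 2 - \frac{U}{8}$
$b{\left(C \right)} = 0$
$n{\left(E \right)} = 3$ ($n{\left(E \right)} = 0 + 3 = 3$)
$G = - \frac{11}{48}$ ($G = - \frac{\left(2 - - \frac{3}{8}\right) - \left(1 + 0\right)}{6} = - \frac{\left(2 + \frac{3}{8}\right) - 1}{6} = - \frac{\frac{19}{8} - 1}{6} = \left(- \frac{1}{6}\right) \frac{11}{8} = - \frac{11}{48} \approx -0.22917$)
$G + n{\left(7 \right)} \left(-120\right) = - \frac{11}{48} + 3 \left(-120\right) = - \frac{11}{48} - 360 = - \frac{17291}{48}$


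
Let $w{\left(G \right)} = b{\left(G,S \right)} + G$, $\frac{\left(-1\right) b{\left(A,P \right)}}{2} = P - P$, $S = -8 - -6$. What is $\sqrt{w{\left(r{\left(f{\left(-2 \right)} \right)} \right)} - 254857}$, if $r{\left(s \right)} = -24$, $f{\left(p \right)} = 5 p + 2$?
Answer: $i \sqrt{254881} \approx 504.86 i$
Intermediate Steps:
$f{\left(p \right)} = 2 + 5 p$
$S = -2$ ($S = -8 + 6 = -2$)
$b{\left(A,P \right)} = 0$ ($b{\left(A,P \right)} = - 2 \left(P - P\right) = \left(-2\right) 0 = 0$)
$w{\left(G \right)} = G$ ($w{\left(G \right)} = 0 + G = G$)
$\sqrt{w{\left(r{\left(f{\left(-2 \right)} \right)} \right)} - 254857} = \sqrt{-24 - 254857} = \sqrt{-254881} = i \sqrt{254881}$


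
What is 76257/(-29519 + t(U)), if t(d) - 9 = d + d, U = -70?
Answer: -76257/29650 ≈ -2.5719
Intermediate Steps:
t(d) = 9 + 2*d (t(d) = 9 + (d + d) = 9 + 2*d)
76257/(-29519 + t(U)) = 76257/(-29519 + (9 + 2*(-70))) = 76257/(-29519 + (9 - 140)) = 76257/(-29519 - 131) = 76257/(-29650) = 76257*(-1/29650) = -76257/29650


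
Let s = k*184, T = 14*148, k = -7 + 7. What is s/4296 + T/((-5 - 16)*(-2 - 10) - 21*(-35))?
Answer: 296/141 ≈ 2.0993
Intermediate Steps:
k = 0
T = 2072
s = 0 (s = 0*184 = 0)
s/4296 + T/((-5 - 16)*(-2 - 10) - 21*(-35)) = 0/4296 + 2072/((-5 - 16)*(-2 - 10) - 21*(-35)) = 0*(1/4296) + 2072/(-21*(-12) + 735) = 0 + 2072/(252 + 735) = 0 + 2072/987 = 0 + 2072*(1/987) = 0 + 296/141 = 296/141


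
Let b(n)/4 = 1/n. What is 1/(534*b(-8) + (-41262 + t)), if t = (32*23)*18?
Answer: -1/28281 ≈ -3.5359e-5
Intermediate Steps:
b(n) = 4/n
t = 13248 (t = 736*18 = 13248)
1/(534*b(-8) + (-41262 + t)) = 1/(534*(4/(-8)) + (-41262 + 13248)) = 1/(534*(4*(-1/8)) - 28014) = 1/(534*(-1/2) - 28014) = 1/(-267 - 28014) = 1/(-28281) = -1/28281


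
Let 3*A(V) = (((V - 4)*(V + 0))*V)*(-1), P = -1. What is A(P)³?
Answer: 125/27 ≈ 4.6296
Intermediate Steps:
A(V) = -V²*(-4 + V)/3 (A(V) = ((((V - 4)*(V + 0))*V)*(-1))/3 = ((((-4 + V)*V)*V)*(-1))/3 = (((V*(-4 + V))*V)*(-1))/3 = ((V²*(-4 + V))*(-1))/3 = (-V²*(-4 + V))/3 = -V²*(-4 + V)/3)
A(P)³ = ((⅓)*(-1)²*(4 - 1*(-1)))³ = ((⅓)*1*(4 + 1))³ = ((⅓)*1*5)³ = (5/3)³ = 125/27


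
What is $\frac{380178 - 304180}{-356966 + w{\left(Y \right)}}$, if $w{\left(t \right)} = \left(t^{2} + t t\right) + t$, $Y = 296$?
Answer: $- \frac{37999}{90719} \approx -0.41886$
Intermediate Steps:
$w{\left(t \right)} = t + 2 t^{2}$ ($w{\left(t \right)} = \left(t^{2} + t^{2}\right) + t = 2 t^{2} + t = t + 2 t^{2}$)
$\frac{380178 - 304180}{-356966 + w{\left(Y \right)}} = \frac{380178 - 304180}{-356966 + 296 \left(1 + 2 \cdot 296\right)} = \frac{75998}{-356966 + 296 \left(1 + 592\right)} = \frac{75998}{-356966 + 296 \cdot 593} = \frac{75998}{-356966 + 175528} = \frac{75998}{-181438} = 75998 \left(- \frac{1}{181438}\right) = - \frac{37999}{90719}$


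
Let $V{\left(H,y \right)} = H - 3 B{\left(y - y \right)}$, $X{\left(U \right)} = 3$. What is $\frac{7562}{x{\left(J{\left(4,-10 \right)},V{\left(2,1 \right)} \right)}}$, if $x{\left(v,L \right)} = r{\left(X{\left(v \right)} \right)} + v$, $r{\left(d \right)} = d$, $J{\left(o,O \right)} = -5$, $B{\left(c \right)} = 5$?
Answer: $-3781$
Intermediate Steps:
$V{\left(H,y \right)} = -15 + H$ ($V{\left(H,y \right)} = H - 15 = -15 + H$)
$x{\left(v,L \right)} = 3 + v$
$\frac{7562}{x{\left(J{\left(4,-10 \right)},V{\left(2,1 \right)} \right)}} = \frac{7562}{3 - 5} = \frac{7562}{-2} = 7562 \left(- \frac{1}{2}\right) = -3781$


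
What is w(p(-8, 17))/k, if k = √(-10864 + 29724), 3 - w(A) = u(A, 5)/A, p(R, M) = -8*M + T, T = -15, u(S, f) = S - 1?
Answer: 301*√4715/1423930 ≈ 0.014515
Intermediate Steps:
u(S, f) = -1 + S
p(R, M) = -15 - 8*M (p(R, M) = -8*M - 15 = -15 - 8*M)
w(A) = 3 - (-1 + A)/A
k = 2*√4715 (k = √18860 = 2*√4715 ≈ 137.33)
w(p(-8, 17))/k = (2 + 1/(-15 - 8*17))/((2*√4715)) = (2 + 1/(-15 - 136))*(√4715/9430) = (2 + 1/(-151))*(√4715/9430) = (2 - 1/151)*(√4715/9430) = 301*(√4715/9430)/151 = 301*√4715/1423930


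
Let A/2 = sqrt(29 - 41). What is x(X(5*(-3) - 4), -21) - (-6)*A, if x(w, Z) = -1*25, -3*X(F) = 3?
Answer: -25 + 24*I*sqrt(3) ≈ -25.0 + 41.569*I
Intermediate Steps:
X(F) = -1 (X(F) = -1/3*3 = -1)
x(w, Z) = -25
A = 4*I*sqrt(3) (A = 2*sqrt(29 - 41) = 2*sqrt(-12) = 2*(2*I*sqrt(3)) = 4*I*sqrt(3) ≈ 6.9282*I)
x(X(5*(-3) - 4), -21) - (-6)*A = -25 - (-6)*4*I*sqrt(3) = -25 - (-24)*I*sqrt(3) = -25 + 24*I*sqrt(3)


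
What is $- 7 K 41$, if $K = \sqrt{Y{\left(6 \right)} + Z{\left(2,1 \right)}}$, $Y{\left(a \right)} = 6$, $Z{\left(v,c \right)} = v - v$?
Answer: $- 287 \sqrt{6} \approx -703.0$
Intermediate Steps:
$Z{\left(v,c \right)} = 0$
$K = \sqrt{6}$ ($K = \sqrt{6 + 0} = \sqrt{6} \approx 2.4495$)
$- 7 K 41 = - 7 \sqrt{6} \cdot 41 = - 287 \sqrt{6}$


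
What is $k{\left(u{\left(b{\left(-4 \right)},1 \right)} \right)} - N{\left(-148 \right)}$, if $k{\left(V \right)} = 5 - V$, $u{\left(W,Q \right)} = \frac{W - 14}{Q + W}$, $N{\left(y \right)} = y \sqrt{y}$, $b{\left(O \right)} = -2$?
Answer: $-11 + 296 i \sqrt{37} \approx -11.0 + 1800.5 i$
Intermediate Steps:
$N{\left(y \right)} = y^{\frac{3}{2}}$
$u{\left(W,Q \right)} = \frac{-14 + W}{Q + W}$
$k{\left(u{\left(b{\left(-4 \right)},1 \right)} \right)} - N{\left(-148 \right)} = \left(5 - \frac{-14 - 2}{1 - 2}\right) - \left(-148\right)^{\frac{3}{2}} = \left(5 - \frac{1}{-1} \left(-16\right)\right) - - 296 i \sqrt{37} = \left(5 - \left(-1\right) \left(-16\right)\right) + 296 i \sqrt{37} = \left(5 - 16\right) + 296 i \sqrt{37} = -11 + 296 i \sqrt{37}$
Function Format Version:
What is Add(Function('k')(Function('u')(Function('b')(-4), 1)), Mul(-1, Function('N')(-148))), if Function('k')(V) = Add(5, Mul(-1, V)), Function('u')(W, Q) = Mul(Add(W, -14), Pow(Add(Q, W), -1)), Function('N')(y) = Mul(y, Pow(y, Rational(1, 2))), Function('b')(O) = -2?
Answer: Add(-11, Mul(296, I, Pow(37, Rational(1, 2)))) ≈ Add(-11.000, Mul(1800.5, I))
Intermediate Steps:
Function('N')(y) = Pow(y, Rational(3, 2))
Function('u')(W, Q) = Mul(Pow(Add(Q, W), -1), Add(-14, W)) (Function('u')(W, Q) = Mul(Add(-14, W), Pow(Add(Q, W), -1)) = Mul(Pow(Add(Q, W), -1), Add(-14, W)))
Add(Function('k')(Function('u')(Function('b')(-4), 1)), Mul(-1, Function('N')(-148))) = Add(Add(5, Mul(-1, Mul(Pow(Add(1, -2), -1), Add(-14, -2)))), Mul(-1, Pow(-148, Rational(3, 2)))) = Add(Add(5, Mul(-1, Mul(Pow(-1, -1), -16))), Mul(-1, Mul(-296, I, Pow(37, Rational(1, 2))))) = Add(Add(5, Mul(-1, Mul(-1, -16))), Mul(296, I, Pow(37, Rational(1, 2)))) = Add(Add(5, Mul(-1, 16)), Mul(296, I, Pow(37, Rational(1, 2)))) = Add(Add(5, -16), Mul(296, I, Pow(37, Rational(1, 2)))) = Add(-11, Mul(296, I, Pow(37, Rational(1, 2))))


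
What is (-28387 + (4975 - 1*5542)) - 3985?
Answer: -32939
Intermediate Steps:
(-28387 + (4975 - 1*5542)) - 3985 = (-28387 + (4975 - 5542)) - 3985 = (-28387 - 567) - 3985 = -28954 - 3985 = -32939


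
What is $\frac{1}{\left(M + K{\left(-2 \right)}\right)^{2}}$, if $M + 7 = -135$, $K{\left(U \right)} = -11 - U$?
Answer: $\frac{1}{22801} \approx 4.3858 \cdot 10^{-5}$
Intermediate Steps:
$M = -142$ ($M = -7 - 135 = -142$)
$\frac{1}{\left(M + K{\left(-2 \right)}\right)^{2}} = \frac{1}{\left(-142 - 9\right)^{2}} = \frac{1}{\left(-151\right)^{2}} = \frac{1}{22801}$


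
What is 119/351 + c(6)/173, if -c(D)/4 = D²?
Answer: -29957/60723 ≈ -0.49334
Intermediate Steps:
c(D) = -4*D²
119/351 + c(6)/173 = 119/351 - 4*6²/173 = 119*(1/351) - 4*36*(1/173) = 119/351 - 144*1/173 = 119/351 - 144/173 = -29957/60723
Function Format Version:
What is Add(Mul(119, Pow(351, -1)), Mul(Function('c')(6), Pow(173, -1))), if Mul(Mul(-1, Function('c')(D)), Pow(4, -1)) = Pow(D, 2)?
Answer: Rational(-29957, 60723) ≈ -0.49334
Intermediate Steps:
Function('c')(D) = Mul(-4, Pow(D, 2))
Add(Mul(119, Pow(351, -1)), Mul(Function('c')(6), Pow(173, -1))) = Add(Mul(119, Pow(351, -1)), Mul(Mul(-4, Pow(6, 2)), Pow(173, -1))) = Add(Mul(119, Rational(1, 351)), Mul(Mul(-4, 36), Rational(1, 173))) = Add(Rational(119, 351), Mul(-144, Rational(1, 173))) = Add(Rational(119, 351), Rational(-144, 173)) = Rational(-29957, 60723)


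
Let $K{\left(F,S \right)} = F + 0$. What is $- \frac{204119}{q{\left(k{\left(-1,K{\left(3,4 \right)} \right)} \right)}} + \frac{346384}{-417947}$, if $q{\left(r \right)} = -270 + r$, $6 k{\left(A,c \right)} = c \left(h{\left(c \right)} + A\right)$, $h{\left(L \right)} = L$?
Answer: $\frac{85217746397}{112427743} \approx 757.98$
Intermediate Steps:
$K{\left(F,S \right)} = F$
$k{\left(A,c \right)} = \frac{c \left(A + c\right)}{6}$ ($k{\left(A,c \right)} = \frac{c \left(c + A\right)}{6} = \frac{c \left(A + c\right)}{6}$)
$- \frac{204119}{q{\left(k{\left(-1,K{\left(3,4 \right)} \right)} \right)}} + \frac{346384}{-417947} = - \frac{204119}{-270 + \frac{1}{6} \cdot 3 \left(-1 + 3\right)} + \frac{346384}{-417947} = - \frac{204119}{-270 + \frac{1}{6} \cdot 3 \cdot 2} + 346384 \left(- \frac{1}{417947}\right) = - \frac{204119}{-270 + 1} - \frac{346384}{417947} = - \frac{204119}{-269} - \frac{346384}{417947} = \left(-204119\right) \left(- \frac{1}{269}\right) - \frac{346384}{417947} = \frac{204119}{269} - \frac{346384}{417947} = \frac{85217746397}{112427743}$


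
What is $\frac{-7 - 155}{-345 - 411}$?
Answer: $\frac{3}{14} \approx 0.21429$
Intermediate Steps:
$\frac{-7 - 155}{-345 - 411} = - \frac{162}{-756} = \left(-162\right) \left(- \frac{1}{756}\right) = \frac{3}{14}$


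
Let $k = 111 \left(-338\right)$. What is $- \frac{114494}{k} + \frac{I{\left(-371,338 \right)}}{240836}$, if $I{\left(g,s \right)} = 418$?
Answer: $\frac{6897489877}{2258921262} \approx 3.0534$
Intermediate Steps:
$k = -37518$
$- \frac{114494}{k} + \frac{I{\left(-371,338 \right)}}{240836} = - \frac{114494}{-37518} + \frac{418}{240836} = \left(-114494\right) \left(- \frac{1}{37518}\right) + 418 \cdot \frac{1}{240836} = \frac{57247}{18759} + \frac{209}{120418} = \frac{6897489877}{2258921262}$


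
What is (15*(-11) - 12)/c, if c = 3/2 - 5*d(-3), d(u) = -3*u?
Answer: 118/29 ≈ 4.0690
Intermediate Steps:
c = -87/2 (c = 3/2 - (-15)*(-3) = 3*(½) - 5*9 = 3/2 - 45 = -87/2 ≈ -43.500)
(15*(-11) - 12)/c = (15*(-11) - 12)/(-87/2) = (-165 - 12)*(-2/87) = -177*(-2/87) = 118/29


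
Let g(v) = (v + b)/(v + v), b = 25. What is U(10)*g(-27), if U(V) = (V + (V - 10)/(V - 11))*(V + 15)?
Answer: 250/27 ≈ 9.2593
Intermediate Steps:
g(v) = (25 + v)/(2*v) (g(v) = (v + 25)/(v + v) = (25 + v)/((2*v)) = (25 + v)*(1/(2*v)) = (25 + v)/(2*v))
U(V) = (15 + V)*(V + (-10 + V)/(-11 + V)) (U(V) = (V + (-10 + V)/(-11 + V))*(15 + V) = (15 + V)*(V + (-10 + V)/(-11 + V)))
U(10)*g(-27) = ((-150 + 10³ - 160*10 + 5*10²)/(-11 + 10))*((½)*(25 - 27)/(-27)) = ((-150 + 1000 - 1600 + 5*100)/(-1))*((½)*(-1/27)*(-2)) = -(-150 + 1000 - 1600 + 500)*(1/27) = -1*(-250)*(1/27) = 250*(1/27) = 250/27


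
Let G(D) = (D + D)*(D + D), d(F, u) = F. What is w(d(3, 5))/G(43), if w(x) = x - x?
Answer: 0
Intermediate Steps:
w(x) = 0
G(D) = 4*D**2 (G(D) = (2*D)*(2*D) = 4*D**2)
w(d(3, 5))/G(43) = 0/((4*43**2)) = 0/((4*1849)) = 0/7396 = 0*(1/7396) = 0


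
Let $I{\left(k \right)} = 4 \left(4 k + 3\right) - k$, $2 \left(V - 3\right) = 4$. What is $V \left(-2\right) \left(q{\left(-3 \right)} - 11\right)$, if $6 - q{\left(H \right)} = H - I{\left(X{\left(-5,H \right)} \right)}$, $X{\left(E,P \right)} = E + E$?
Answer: $1400$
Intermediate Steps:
$V = 5$ ($V = 3 + \frac{1}{2} \cdot 4 = 3 + 2 = 5$)
$X{\left(E,P \right)} = 2 E$
$I{\left(k \right)} = 12 + 15 k$ ($I{\left(k \right)} = 4 \left(3 + 4 k\right) - k = \left(12 + 16 k\right) - k = 12 + 15 k$)
$q{\left(H \right)} = -132 - H$ ($q{\left(H \right)} = 6 - \left(H - \left(12 + 15 \cdot 2 \left(-5\right)\right)\right) = 6 - \left(H - \left(12 + 15 \left(-10\right)\right)\right) = 6 - \left(H - \left(12 - 150\right)\right) = 6 - \left(H - -138\right) = 6 - \left(H + 138\right) = 6 - \left(138 + H\right) = -132 - H$)
$V \left(-2\right) \left(q{\left(-3 \right)} - 11\right) = 5 \left(-2\right) \left(\left(-132 - -3\right) - 11\right) = - 10 \left(\left(-132 + 3\right) - 11\right) = - 10 \left(-129 - 11\right) = \left(-10\right) \left(-140\right) = 1400$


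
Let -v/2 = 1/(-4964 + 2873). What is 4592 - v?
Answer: 9601870/2091 ≈ 4592.0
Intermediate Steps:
v = 2/2091 (v = -2/(-4964 + 2873) = -2/(-2091) = -2*(-1/2091) = 2/2091 ≈ 0.00095648)
4592 - v = 4592 - 1*2/2091 = 4592 - 2/2091 = 9601870/2091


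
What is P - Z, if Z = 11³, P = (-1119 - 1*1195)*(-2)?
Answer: 3297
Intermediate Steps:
P = 4628 (P = (-1119 - 1195)*(-2) = -2314*(-2) = 4628)
Z = 1331
P - Z = 4628 - 1*1331 = 4628 - 1331 = 3297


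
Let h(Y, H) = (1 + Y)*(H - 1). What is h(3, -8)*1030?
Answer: -37080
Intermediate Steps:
h(Y, H) = (1 + Y)*(-1 + H)
h(3, -8)*1030 = (-1 - 8 - 1*3 - 8*3)*1030 = (-1 - 8 - 3 - 24)*1030 = -36*1030 = -37080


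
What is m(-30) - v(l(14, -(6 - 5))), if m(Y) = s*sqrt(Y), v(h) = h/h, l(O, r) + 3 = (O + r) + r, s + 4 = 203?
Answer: -1 + 199*I*sqrt(30) ≈ -1.0 + 1090.0*I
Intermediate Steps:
s = 199 (s = -4 + 203 = 199)
l(O, r) = -3 + O + 2*r (l(O, r) = -3 + ((O + r) + r) = -3 + (O + 2*r) = -3 + O + 2*r)
v(h) = 1
m(Y) = 199*sqrt(Y)
m(-30) - v(l(14, -(6 - 5))) = 199*sqrt(-30) - 1*1 = 199*(I*sqrt(30)) - 1 = 199*I*sqrt(30) - 1 = -1 + 199*I*sqrt(30)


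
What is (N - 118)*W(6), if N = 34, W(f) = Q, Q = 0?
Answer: 0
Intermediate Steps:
W(f) = 0
(N - 118)*W(6) = (34 - 118)*0 = -84*0 = 0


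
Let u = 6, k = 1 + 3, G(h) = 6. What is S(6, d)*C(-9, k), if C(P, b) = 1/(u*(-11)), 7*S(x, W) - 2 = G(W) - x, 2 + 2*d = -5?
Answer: -1/231 ≈ -0.0043290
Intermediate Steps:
d = -7/2 (d = -1 + (½)*(-5) = -1 - 5/2 = -7/2 ≈ -3.5000)
k = 4
S(x, W) = 8/7 - x/7 (S(x, W) = 2/7 + (6 - x)/7 = 2/7 + (6/7 - x/7) = 8/7 - x/7)
C(P, b) = -1/66 (C(P, b) = 1/(6*(-11)) = (⅙)*(-1/11) = -1/66)
S(6, d)*C(-9, k) = (8/7 - ⅐*6)*(-1/66) = (8/7 - 6/7)*(-1/66) = (2/7)*(-1/66) = -1/231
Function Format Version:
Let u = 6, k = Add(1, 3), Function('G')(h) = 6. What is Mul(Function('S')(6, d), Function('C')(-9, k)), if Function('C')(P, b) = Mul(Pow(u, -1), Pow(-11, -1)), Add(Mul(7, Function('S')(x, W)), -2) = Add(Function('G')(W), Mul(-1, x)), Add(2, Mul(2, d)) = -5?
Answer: Rational(-1, 231) ≈ -0.0043290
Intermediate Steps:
d = Rational(-7, 2) (d = Add(-1, Mul(Rational(1, 2), -5)) = Add(-1, Rational(-5, 2)) = Rational(-7, 2) ≈ -3.5000)
k = 4
Function('S')(x, W) = Add(Rational(8, 7), Mul(Rational(-1, 7), x)) (Function('S')(x, W) = Add(Rational(2, 7), Mul(Rational(1, 7), Add(6, Mul(-1, x)))) = Add(Rational(2, 7), Add(Rational(6, 7), Mul(Rational(-1, 7), x))) = Add(Rational(8, 7), Mul(Rational(-1, 7), x)))
Function('C')(P, b) = Rational(-1, 66) (Function('C')(P, b) = Mul(Pow(6, -1), Pow(-11, -1)) = Mul(Rational(1, 6), Rational(-1, 11)) = Rational(-1, 66))
Mul(Function('S')(6, d), Function('C')(-9, k)) = Mul(Add(Rational(8, 7), Mul(Rational(-1, 7), 6)), Rational(-1, 66)) = Mul(Add(Rational(8, 7), Rational(-6, 7)), Rational(-1, 66)) = Mul(Rational(2, 7), Rational(-1, 66)) = Rational(-1, 231)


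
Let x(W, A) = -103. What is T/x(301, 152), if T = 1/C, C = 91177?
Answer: -1/9391231 ≈ -1.0648e-7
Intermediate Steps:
T = 1/91177 ≈ 1.0968e-5
T/x(301, 152) = (1/91177)/(-103) = (1/91177)*(-1/103) = -1/9391231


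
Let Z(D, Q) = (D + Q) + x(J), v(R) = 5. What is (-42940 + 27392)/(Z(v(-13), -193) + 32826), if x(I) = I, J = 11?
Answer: -15548/32649 ≈ -0.47622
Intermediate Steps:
Z(D, Q) = 11 + D + Q (Z(D, Q) = (D + Q) + 11 = 11 + D + Q)
(-42940 + 27392)/(Z(v(-13), -193) + 32826) = (-42940 + 27392)/((11 + 5 - 193) + 32826) = -15548/(-177 + 32826) = -15548/32649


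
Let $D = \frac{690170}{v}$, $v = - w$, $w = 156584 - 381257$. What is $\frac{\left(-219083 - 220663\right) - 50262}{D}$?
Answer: $- \frac{55045783692}{345085} \approx -1.5951 \cdot 10^{5}$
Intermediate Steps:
$w = -224673$
$v = 224673$ ($v = \left(-1\right) \left(-224673\right) = 224673$)
$D = \frac{690170}{224673} \approx 3.0719$
$\frac{\left(-219083 - 220663\right) - 50262}{D} = \frac{\left(-219083 - 220663\right) - 50262}{\frac{690170}{224673}} = \left(-439746 - 50262\right) \frac{224673}{690170} = \left(-490008\right) \frac{224673}{690170} = - \frac{55045783692}{345085}$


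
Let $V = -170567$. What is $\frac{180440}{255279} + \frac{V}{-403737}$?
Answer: $\frac{12932497497}{11451730847} \approx 1.1293$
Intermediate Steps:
$\frac{180440}{255279} + \frac{V}{-403737} = \frac{180440}{255279} - \frac{170567}{-403737} = 180440 \cdot \frac{1}{255279} - - \frac{170567}{403737} = \frac{180440}{255279} + \frac{170567}{403737} = \frac{12932497497}{11451730847}$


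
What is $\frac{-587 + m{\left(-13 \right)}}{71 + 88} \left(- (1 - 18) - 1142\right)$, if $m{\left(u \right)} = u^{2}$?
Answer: $\frac{156750}{53} \approx 2957.5$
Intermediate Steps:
$\frac{-587 + m{\left(-13 \right)}}{71 + 88} \left(- (1 - 18) - 1142\right) = \frac{-587 + \left(-13\right)^{2}}{71 + 88} \left(- (1 - 18) - 1142\right) = \frac{-587 + 169}{159} \left(\left(-1\right) \left(-17\right) - 1142\right) = \left(-418\right) \frac{1}{159} \left(17 - 1142\right) = \left(- \frac{418}{159}\right) \left(-1125\right) = \frac{156750}{53}$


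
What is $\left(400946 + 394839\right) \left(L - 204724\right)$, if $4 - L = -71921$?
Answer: $-105679452215$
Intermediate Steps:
$L = 71925$ ($L = 4 - -71921 = 4 + 71921 = 71925$)
$\left(400946 + 394839\right) \left(L - 204724\right) = \left(400946 + 394839\right) \left(71925 - 204724\right) = 795785 \left(-132799\right) = -105679452215$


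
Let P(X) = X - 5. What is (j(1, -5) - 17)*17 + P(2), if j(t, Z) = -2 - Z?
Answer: -241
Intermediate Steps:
P(X) = -5 + X
(j(1, -5) - 17)*17 + P(2) = ((-2 - 1*(-5)) - 17)*17 + (-5 + 2) = ((-2 + 5) - 17)*17 - 3 = (3 - 17)*17 - 3 = -14*17 - 3 = -238 - 3 = -241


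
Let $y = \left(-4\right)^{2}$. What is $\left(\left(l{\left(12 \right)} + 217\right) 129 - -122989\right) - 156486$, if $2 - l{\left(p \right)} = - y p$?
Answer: $19522$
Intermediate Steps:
$y = 16$
$l{\left(p \right)} = 2 + 16 p$ ($l{\left(p \right)} = 2 - \left(-1\right) 16 p = 2 - - 16 p = 2 + 16 p$)
$\left(\left(l{\left(12 \right)} + 217\right) 129 - -122989\right) - 156486 = \left(\left(\left(2 + 16 \cdot 12\right) + 217\right) 129 - -122989\right) - 156486 = \left(\left(\left(2 + 192\right) + 217\right) 129 + 122989\right) - 156486 = \left(\left(194 + 217\right) 129 + 122989\right) - 156486 = \left(411 \cdot 129 + 122989\right) - 156486 = \left(53019 + 122989\right) - 156486 = 176008 - 156486 = 19522$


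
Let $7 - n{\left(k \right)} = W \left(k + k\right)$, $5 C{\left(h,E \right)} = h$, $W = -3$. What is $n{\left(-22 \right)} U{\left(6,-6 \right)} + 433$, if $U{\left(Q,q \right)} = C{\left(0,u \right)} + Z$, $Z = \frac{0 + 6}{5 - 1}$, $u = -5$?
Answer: $\frac{491}{2} \approx 245.5$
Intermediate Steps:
$C{\left(h,E \right)} = \frac{h}{5}$
$Z = \frac{3}{2}$ ($Z = \frac{6}{4} = 6 \cdot \frac{1}{4} = \frac{3}{2} \approx 1.5$)
$U{\left(Q,q \right)} = \frac{3}{2}$ ($U{\left(Q,q \right)} = \frac{1}{5} \cdot 0 + \frac{3}{2} = 0 + \frac{3}{2} = \frac{3}{2}$)
$n{\left(k \right)} = 7 + 6 k$ ($n{\left(k \right)} = 7 - - 3 \left(k + k\right) = 7 - - 3 \cdot 2 k = 7 - - 6 k = 7 + 6 k$)
$n{\left(-22 \right)} U{\left(6,-6 \right)} + 433 = \left(7 + 6 \left(-22\right)\right) \frac{3}{2} + 433 = \left(7 - 132\right) \frac{3}{2} + 433 = \left(-125\right) \frac{3}{2} + 433 = - \frac{375}{2} + 433 = \frac{491}{2}$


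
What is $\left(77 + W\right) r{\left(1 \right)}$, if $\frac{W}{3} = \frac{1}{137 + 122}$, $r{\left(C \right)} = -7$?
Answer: $- \frac{19946}{37} \approx -539.08$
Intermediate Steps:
$W = \frac{3}{259}$ ($W = \frac{3}{137 + 122} = \frac{3}{259} \approx 0.011583$)
$\left(77 + W\right) r{\left(1 \right)} = \left(77 + \frac{3}{259}\right) \left(-7\right) = \frac{19946}{259} \left(-7\right) = - \frac{19946}{37}$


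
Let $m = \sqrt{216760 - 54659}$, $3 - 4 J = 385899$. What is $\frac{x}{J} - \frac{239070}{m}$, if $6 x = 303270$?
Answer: $- \frac{50545}{96474} - \frac{239070 \sqrt{162101}}{162101} \approx -594.31$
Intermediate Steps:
$x = 50545$ ($x = \frac{1}{6} \cdot 303270 = 50545$)
$J = -96474$ ($J = \frac{3}{4} - \frac{385899}{4} = -96474$)
$m = \sqrt{162101} \approx 402.62$
$\frac{x}{J} - \frac{239070}{m} = \frac{50545}{-96474} - \frac{239070}{\sqrt{162101}} = 50545 \left(- \frac{1}{96474}\right) - 239070 \frac{\sqrt{162101}}{162101} = - \frac{50545}{96474} - \frac{239070 \sqrt{162101}}{162101}$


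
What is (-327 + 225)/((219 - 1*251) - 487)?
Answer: 34/173 ≈ 0.19653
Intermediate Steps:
(-327 + 225)/((219 - 1*251) - 487) = -102/((219 - 251) - 487) = -102/(-32 - 487) = -102/(-519) = -102*(-1/519) = 34/173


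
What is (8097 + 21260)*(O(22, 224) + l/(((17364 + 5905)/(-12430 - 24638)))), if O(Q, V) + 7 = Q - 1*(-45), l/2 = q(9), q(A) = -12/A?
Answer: 43888362716/23269 ≈ 1.8861e+6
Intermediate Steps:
l = -8/3 (l = 2*(-12/9) = 2*(-12*1/9) = 2*(-4/3) = -8/3 ≈ -2.6667)
O(Q, V) = 38 + Q (O(Q, V) = -7 + (Q - 1*(-45)) = -7 + (Q + 45) = -7 + (45 + Q) = 38 + Q)
(8097 + 21260)*(O(22, 224) + l/(((17364 + 5905)/(-12430 - 24638)))) = (8097 + 21260)*((38 + 22) - 8*(-12430 - 24638)/(17364 + 5905)/3) = 29357*(60 - 8/(3*(23269/(-37068)))) = 29357*(60 - 8/(3*(23269*(-1/37068)))) = 29357*(60 - 8/(3*(-23269/37068))) = 29357*(60 - 8/3*(-37068/23269)) = 29357*(60 + 98848/23269) = 29357*(1494988/23269) = 43888362716/23269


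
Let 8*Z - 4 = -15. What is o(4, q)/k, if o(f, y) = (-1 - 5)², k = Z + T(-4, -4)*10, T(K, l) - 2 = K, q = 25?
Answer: -32/19 ≈ -1.6842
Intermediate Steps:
T(K, l) = 2 + K
Z = -11/8 (Z = ½ + (⅛)*(-15) = ½ - 15/8 = -11/8 ≈ -1.3750)
k = -171/8 (k = -11/8 + (2 - 4)*10 = -11/8 - 2*10 = -11/8 - 20 = -171/8 ≈ -21.375)
o(f, y) = 36 (o(f, y) = (-6)² = 36)
o(4, q)/k = 36/(-171/8) = 36*(-8/171) = -32/19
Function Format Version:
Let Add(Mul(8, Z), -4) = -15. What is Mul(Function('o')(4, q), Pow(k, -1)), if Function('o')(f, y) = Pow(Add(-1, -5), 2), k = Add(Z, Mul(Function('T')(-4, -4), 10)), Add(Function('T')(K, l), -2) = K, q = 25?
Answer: Rational(-32, 19) ≈ -1.6842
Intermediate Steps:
Function('T')(K, l) = Add(2, K)
Z = Rational(-11, 8) (Z = Add(Rational(1, 2), Mul(Rational(1, 8), -15)) = Add(Rational(1, 2), Rational(-15, 8)) = Rational(-11, 8) ≈ -1.3750)
k = Rational(-171, 8) (k = Add(Rational(-11, 8), Mul(Add(2, -4), 10)) = Add(Rational(-11, 8), Mul(-2, 10)) = Add(Rational(-11, 8), -20) = Rational(-171, 8) ≈ -21.375)
Function('o')(f, y) = 36 (Function('o')(f, y) = Pow(-6, 2) = 36)
Mul(Function('o')(4, q), Pow(k, -1)) = Mul(36, Pow(Rational(-171, 8), -1)) = Mul(36, Rational(-8, 171)) = Rational(-32, 19)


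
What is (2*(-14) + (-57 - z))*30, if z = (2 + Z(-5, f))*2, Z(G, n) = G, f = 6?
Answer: -2370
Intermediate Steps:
z = -6 (z = (2 - 5)*2 = -3*2 = -6)
(2*(-14) + (-57 - z))*30 = (2*(-14) + (-57 - 1*(-6)))*30 = (-28 + (-57 + 6))*30 = (-28 - 51)*30 = -79*30 = -2370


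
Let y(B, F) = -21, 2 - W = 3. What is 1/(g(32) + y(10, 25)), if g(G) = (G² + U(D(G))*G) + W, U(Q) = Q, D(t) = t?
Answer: 1/2026 ≈ 0.00049358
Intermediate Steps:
W = -1 (W = 2 - 1*3 = 2 - 3 = -1)
g(G) = -1 + 2*G² (g(G) = (G² + G*G) - 1 = (G² + G²) - 1 = 2*G² - 1 = -1 + 2*G²)
1/(g(32) + y(10, 25)) = 1/((-1 + 2*32²) - 21) = 1/((-1 + 2*1024) - 21) = 1/((-1 + 2048) - 21) = 1/(2047 - 21) = 1/2026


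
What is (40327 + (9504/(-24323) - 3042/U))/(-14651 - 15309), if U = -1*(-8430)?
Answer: -1609931954/1196083525 ≈ -1.3460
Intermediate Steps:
U = 8430
(40327 + (9504/(-24323) - 3042/U))/(-14651 - 15309) = (40327 + (9504/(-24323) - 3042/8430))/(-14651 - 15309) = (40327 + (9504*(-1/24323) - 3042*1/8430))/(-29960) = (40327 + (-9504/24323 - 507/1405))*(-1/29960) = (40327 - 25684881/34173815)*(-1/29960) = (1378101752624/34173815)*(-1/29960) = -1609931954/1196083525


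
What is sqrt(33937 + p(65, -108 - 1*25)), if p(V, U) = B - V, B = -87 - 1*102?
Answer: sqrt(33683) ≈ 183.53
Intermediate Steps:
B = -189 (B = -87 - 102 = -189)
p(V, U) = -189 - V
sqrt(33937 + p(65, -108 - 1*25)) = sqrt(33937 + (-189 - 1*65)) = sqrt(33937 + (-189 - 65)) = sqrt(33937 - 254) = sqrt(33683)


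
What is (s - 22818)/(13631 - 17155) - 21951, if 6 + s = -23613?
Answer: -77308887/3524 ≈ -21938.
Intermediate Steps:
s = -23619 (s = -6 - 23613 = -23619)
(s - 22818)/(13631 - 17155) - 21951 = (-23619 - 22818)/(13631 - 17155) - 21951 = -46437/(-3524) - 21951 = -46437*(-1/3524) - 21951 = 46437/3524 - 21951 = -77308887/3524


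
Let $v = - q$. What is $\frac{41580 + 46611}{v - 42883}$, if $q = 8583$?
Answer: $- \frac{88191}{51466} \approx -1.7136$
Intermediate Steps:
$v = -8583$ ($v = \left(-1\right) 8583 = -8583$)
$\frac{41580 + 46611}{v - 42883} = \frac{41580 + 46611}{-8583 - 42883} = \frac{88191}{-51466} = 88191 \left(- \frac{1}{51466}\right) = - \frac{88191}{51466}$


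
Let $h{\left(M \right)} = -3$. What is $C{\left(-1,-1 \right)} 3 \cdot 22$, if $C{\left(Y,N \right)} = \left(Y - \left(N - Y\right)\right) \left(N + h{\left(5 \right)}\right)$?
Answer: $264$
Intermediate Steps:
$C{\left(Y,N \right)} = \left(-3 + N\right) \left(- N + 2 Y\right)$ ($C{\left(Y,N \right)} = \left(Y - \left(N - Y\right)\right) \left(N - 3\right) = \left(- N + 2 Y\right) \left(-3 + N\right) = \left(-3 + N\right) \left(- N + 2 Y\right)$)
$C{\left(-1,-1 \right)} 3 \cdot 22 = \left(- \left(-1\right)^{2} - -6 + 3 \left(-1\right) + 2 \left(-1\right) \left(-1\right)\right) 3 \cdot 22 = \left(\left(-1\right) 1 + 6 - 3 + 2\right) 3 \cdot 22 = \left(-1 + 6 - 3 + 2\right) 3 \cdot 22 = 4 \cdot 3 \cdot 22 = 12 \cdot 22 = 264$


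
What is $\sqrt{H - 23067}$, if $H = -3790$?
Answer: $i \sqrt{26857} \approx 163.88 i$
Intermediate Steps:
$\sqrt{H - 23067} = \sqrt{-3790 - 23067} = \sqrt{-26857} = i \sqrt{26857}$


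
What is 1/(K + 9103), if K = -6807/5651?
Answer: 5651/51434246 ≈ 0.00010987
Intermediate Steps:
K = -6807/5651 (K = -6807*1/5651 = -6807/5651 ≈ -1.2046)
1/(K + 9103) = 1/(-6807/5651 + 9103) = 1/(51434246/5651) = 5651/51434246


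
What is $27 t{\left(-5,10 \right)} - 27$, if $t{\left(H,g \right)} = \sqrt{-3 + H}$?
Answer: $-27 + 54 i \sqrt{2} \approx -27.0 + 76.368 i$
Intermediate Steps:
$27 t{\left(-5,10 \right)} - 27 = 27 \sqrt{-3 - 5} - 27 = 27 \sqrt{-8} - 27 = 27 \cdot 2 i \sqrt{2} - 27 = 54 i \sqrt{2} - 27 = -27 + 54 i \sqrt{2}$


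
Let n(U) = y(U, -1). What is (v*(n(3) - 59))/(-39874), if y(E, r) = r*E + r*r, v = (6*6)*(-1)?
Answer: -1098/19937 ≈ -0.055073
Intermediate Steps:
v = -36 (v = 36*(-1) = -36)
y(E, r) = r² + E*r (y(E, r) = E*r + r² = r² + E*r)
n(U) = 1 - U (n(U) = -(U - 1) = -(-1 + U) = 1 - U)
(v*(n(3) - 59))/(-39874) = -36*((1 - 1*3) - 59)/(-39874) = -36*((1 - 3) - 59)*(-1/39874) = -36*(-2 - 59)*(-1/39874) = -36*(-61)*(-1/39874) = 2196*(-1/39874) = -1098/19937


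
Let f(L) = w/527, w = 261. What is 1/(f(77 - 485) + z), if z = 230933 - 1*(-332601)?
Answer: 527/296982679 ≈ 1.7745e-6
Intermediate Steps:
z = 563534 (z = 230933 + 332601 = 563534)
f(L) = 261/527
1/(f(77 - 485) + z) = 1/(261/527 + 563534) = 1/(296982679/527) = 527/296982679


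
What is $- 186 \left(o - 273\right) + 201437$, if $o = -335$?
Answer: $314525$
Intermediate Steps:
$- 186 \left(o - 273\right) + 201437 = - 186 \left(-335 - 273\right) + 201437 = \left(-186\right) \left(-608\right) + 201437 = 113088 + 201437 = 314525$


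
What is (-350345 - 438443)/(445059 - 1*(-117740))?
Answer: -788788/562799 ≈ -1.4015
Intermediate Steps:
(-350345 - 438443)/(445059 - 1*(-117740)) = -788788/(445059 + 117740) = -788788/562799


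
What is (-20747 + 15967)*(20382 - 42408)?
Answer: 105284280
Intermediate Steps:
(-20747 + 15967)*(20382 - 42408) = -4780*(-22026) = 105284280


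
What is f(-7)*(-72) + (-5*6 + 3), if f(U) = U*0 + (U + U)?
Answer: 981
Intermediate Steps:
f(U) = 2*U (f(U) = 0 + 2*U = 2*U)
f(-7)*(-72) + (-5*6 + 3) = (2*(-7))*(-72) + (-5*6 + 3) = -14*(-72) + (-30 + 3) = 1008 - 27 = 981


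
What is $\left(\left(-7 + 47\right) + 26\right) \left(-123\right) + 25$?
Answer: $-8093$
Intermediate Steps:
$\left(\left(-7 + 47\right) + 26\right) \left(-123\right) + 25 = \left(40 + 26\right) \left(-123\right) + 25 = 66 \left(-123\right) + 25 = -8118 + 25 = -8093$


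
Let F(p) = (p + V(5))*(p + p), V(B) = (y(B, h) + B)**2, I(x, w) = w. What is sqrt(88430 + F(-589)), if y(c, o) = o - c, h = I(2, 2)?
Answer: 2*sqrt(194390) ≈ 881.79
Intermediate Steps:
h = 2
V(B) = 4 (V(B) = ((2 - B) + B)**2 = 2**2 = 4)
F(p) = 2*p*(4 + p) (F(p) = (p + 4)*(p + p) = (4 + p)*(2*p) = 2*p*(4 + p))
sqrt(88430 + F(-589)) = sqrt(88430 + 2*(-589)*(4 - 589)) = sqrt(88430 + 2*(-589)*(-585)) = sqrt(88430 + 689130) = sqrt(777560) = 2*sqrt(194390)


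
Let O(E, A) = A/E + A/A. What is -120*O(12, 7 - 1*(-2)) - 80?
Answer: -290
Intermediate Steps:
O(E, A) = 1 + A/E (O(E, A) = A/E + 1 = 1 + A/E)
-120*O(12, 7 - 1*(-2)) - 80 = -120*((7 - 1*(-2)) + 12)/12 - 80 = -10*((7 + 2) + 12) - 80 = -10*(9 + 12) - 80 = -10*21 - 80 = -120*7/4 - 80 = -210 - 80 = -290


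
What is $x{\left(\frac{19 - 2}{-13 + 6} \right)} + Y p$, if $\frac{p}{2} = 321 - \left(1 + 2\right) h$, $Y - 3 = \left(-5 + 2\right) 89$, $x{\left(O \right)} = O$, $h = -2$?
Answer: $- \frac{1208609}{7} \approx -1.7266 \cdot 10^{5}$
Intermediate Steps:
$Y = -264$ ($Y = 3 + \left(-5 + 2\right) 89 = 3 - 267 = -264$)
$p = 654$ ($p = 2 \left(321 - \left(1 + 2\right) \left(-2\right)\right) = 2 \left(321 - 3 \left(-2\right)\right) = 2 \left(321 - -6\right) = 2 \left(321 + 6\right) = 2 \cdot 327 = 654$)
$x{\left(\frac{19 - 2}{-13 + 6} \right)} + Y p = \frac{19 - 2}{-13 + 6} - 172656 = \frac{17}{-7} - 172656 = 17 \left(- \frac{1}{7}\right) - 172656 = - \frac{17}{7} - 172656 = - \frac{1208609}{7}$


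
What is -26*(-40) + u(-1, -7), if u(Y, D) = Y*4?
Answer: 1036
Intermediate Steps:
u(Y, D) = 4*Y
-26*(-40) + u(-1, -7) = -26*(-40) + 4*(-1) = 1040 - 4 = 1036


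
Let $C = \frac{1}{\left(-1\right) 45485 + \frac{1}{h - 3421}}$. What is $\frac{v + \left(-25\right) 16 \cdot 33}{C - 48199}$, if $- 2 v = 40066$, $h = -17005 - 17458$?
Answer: $\frac{57265568274653}{83054287200343} \approx 0.6895$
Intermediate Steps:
$h = -34463$
$C = - \frac{37884}{1723153741}$ ($C = \frac{1}{\left(-1\right) 45485 + \frac{1}{-34463 - 3421}} = \frac{1}{-45485 + \frac{1}{-37884}} = \frac{1}{-45485 - \frac{1}{37884}} = \frac{1}{- \frac{1723153741}{37884}} = - \frac{37884}{1723153741} \approx -2.1985 \cdot 10^{-5}$)
$v = -20033$ ($v = \left(- \frac{1}{2}\right) 40066 = -20033$)
$\frac{v + \left(-25\right) 16 \cdot 33}{C - 48199} = \frac{-20033 + \left(-25\right) 16 \cdot 33}{- \frac{37884}{1723153741} - 48199} = \frac{-20033 - 13200}{- \frac{83054287200343}{1723153741}} = \left(-20033 - 13200\right) \left(- \frac{1723153741}{83054287200343}\right) = \left(-33233\right) \left(- \frac{1723153741}{83054287200343}\right) = \frac{57265568274653}{83054287200343}$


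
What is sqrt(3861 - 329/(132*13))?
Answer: sqrt(2842188063)/858 ≈ 62.135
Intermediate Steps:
sqrt(3861 - 329/(132*13)) = sqrt(3861 - 329/1716) = sqrt(6625147/1716) = sqrt(2842188063)/858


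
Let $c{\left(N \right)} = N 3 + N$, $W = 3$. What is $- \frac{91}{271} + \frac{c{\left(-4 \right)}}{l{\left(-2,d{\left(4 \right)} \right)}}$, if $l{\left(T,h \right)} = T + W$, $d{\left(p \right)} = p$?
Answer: $- \frac{4427}{271} \approx -16.336$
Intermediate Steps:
$l{\left(T,h \right)} = 3 + T$ ($l{\left(T,h \right)} = T + 3 = 3 + T$)
$c{\left(N \right)} = 4 N$ ($c{\left(N \right)} = 3 N + N = 4 N$)
$- \frac{91}{271} + \frac{c{\left(-4 \right)}}{l{\left(-2,d{\left(4 \right)} \right)}} = - \frac{91}{271} + \frac{4 \left(-4\right)}{3 - 2} = \left(-91\right) \frac{1}{271} - \frac{16}{1} = - \frac{91}{271} - 16 = - \frac{4427}{271}$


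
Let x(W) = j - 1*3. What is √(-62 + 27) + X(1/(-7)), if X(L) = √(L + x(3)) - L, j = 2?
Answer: ⅐ + I*√35 + 2*I*√14/7 ≈ 0.14286 + 6.9851*I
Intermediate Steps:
x(W) = -1 (x(W) = 2 - 1*3 = 2 - 3 = -1)
X(L) = √(-1 + L) - L (X(L) = √(L - 1) - L = √(-1 + L) - L)
√(-62 + 27) + X(1/(-7)) = √(-62 + 27) + (√(-1 + 1/(-7)) - 1/(-7)) = √(-35) + (√(-1 - ⅐) - 1*(-⅐)) = I*√35 + (√(-8/7) + ⅐) = I*√35 + (2*I*√14/7 + ⅐) = I*√35 + (⅐ + 2*I*√14/7) = ⅐ + I*√35 + 2*I*√14/7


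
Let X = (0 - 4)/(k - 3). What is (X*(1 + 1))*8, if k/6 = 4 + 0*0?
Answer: -64/21 ≈ -3.0476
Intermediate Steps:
k = 24 (k = 6*(4 + 0*0) = 6*(4 + 0) = 6*4 = 24)
X = -4/21 (X = (0 - 4)/(24 - 3) = -4/21 ≈ -0.19048)
(X*(1 + 1))*8 = -4*(1 + 1)/21*8 = -4/21*2*8 = -8/21*8 = -64/21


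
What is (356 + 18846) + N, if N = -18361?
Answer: 841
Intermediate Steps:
(356 + 18846) + N = (356 + 18846) - 18361 = 19202 - 18361 = 841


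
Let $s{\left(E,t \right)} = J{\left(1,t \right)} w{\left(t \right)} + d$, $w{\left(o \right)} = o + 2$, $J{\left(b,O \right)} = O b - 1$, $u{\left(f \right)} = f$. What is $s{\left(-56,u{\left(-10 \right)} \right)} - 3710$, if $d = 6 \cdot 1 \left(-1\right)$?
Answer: $-3628$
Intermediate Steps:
$J{\left(b,O \right)} = -1 + O b$
$w{\left(o \right)} = 2 + o$
$d = -6$ ($d = 6 \left(-1\right) = -6$)
$s{\left(E,t \right)} = -6 + \left(-1 + t\right) \left(2 + t\right)$ ($s{\left(E,t \right)} = \left(-1 + t 1\right) \left(2 + t\right) - 6 = \left(-1 + t\right) \left(2 + t\right) - 6 = -6 + \left(-1 + t\right) \left(2 + t\right)$)
$s{\left(-56,u{\left(-10 \right)} \right)} - 3710 = \left(-8 - 10 + \left(-10\right)^{2}\right) - 3710 = \left(-8 - 10 + 100\right) - 3710 = 82 - 3710 = -3628$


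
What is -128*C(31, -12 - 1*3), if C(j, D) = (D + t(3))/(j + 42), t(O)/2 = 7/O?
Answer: 3968/219 ≈ 18.119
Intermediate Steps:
t(O) = 14/O (t(O) = 2*(7/O) = 14/O)
C(j, D) = (14/3 + D)/(42 + j) (C(j, D) = (D + 14/3)/(j + 42) = (D + 14*(⅓))/(42 + j) = (D + 14/3)/(42 + j) = (14/3 + D)/(42 + j))
-128*C(31, -12 - 1*3) = -128*(14/3 + (-12 - 1*3))/(42 + 31) = -128*(14/3 + (-12 - 3))/73 = -128*(14/3 - 15)/73 = -128*(-31)/(73*3) = -128*(-31/219) = 3968/219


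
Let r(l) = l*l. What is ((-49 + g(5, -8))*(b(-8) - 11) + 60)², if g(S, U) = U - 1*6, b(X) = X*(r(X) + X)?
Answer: 839666529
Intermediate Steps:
r(l) = l²
b(X) = X*(X + X²) (b(X) = X*(X² + X) = X*(X + X²))
g(S, U) = -6 + U (g(S, U) = U - 6 = -6 + U)
((-49 + g(5, -8))*(b(-8) - 11) + 60)² = ((-49 + (-6 - 8))*((-8)²*(1 - 8) - 11) + 60)² = ((-49 - 14)*(64*(-7) - 11) + 60)² = (-63*(-448 - 11) + 60)² = (-63*(-459) + 60)² = (28917 + 60)² = 28977² = 839666529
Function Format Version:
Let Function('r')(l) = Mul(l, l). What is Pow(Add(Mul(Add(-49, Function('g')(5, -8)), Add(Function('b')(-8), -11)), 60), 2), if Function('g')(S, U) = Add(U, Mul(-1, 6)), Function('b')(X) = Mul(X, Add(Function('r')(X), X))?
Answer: 839666529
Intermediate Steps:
Function('r')(l) = Pow(l, 2)
Function('b')(X) = Mul(X, Add(X, Pow(X, 2))) (Function('b')(X) = Mul(X, Add(Pow(X, 2), X)) = Mul(X, Add(X, Pow(X, 2))))
Function('g')(S, U) = Add(-6, U) (Function('g')(S, U) = Add(U, -6) = Add(-6, U))
Pow(Add(Mul(Add(-49, Function('g')(5, -8)), Add(Function('b')(-8), -11)), 60), 2) = Pow(Add(Mul(Add(-49, Add(-6, -8)), Add(Mul(Pow(-8, 2), Add(1, -8)), -11)), 60), 2) = Pow(Add(Mul(Add(-49, -14), Add(Mul(64, -7), -11)), 60), 2) = Pow(Add(Mul(-63, Add(-448, -11)), 60), 2) = Pow(Add(Mul(-63, -459), 60), 2) = Pow(Add(28917, 60), 2) = Pow(28977, 2) = 839666529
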